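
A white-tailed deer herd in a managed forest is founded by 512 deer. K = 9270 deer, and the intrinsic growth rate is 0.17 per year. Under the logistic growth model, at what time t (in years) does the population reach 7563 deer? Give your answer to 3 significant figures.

A = (K − N₀)/N₀ = (9270 − 512)/512 = 17.105.
Solve 9270/(1 + 17.105·e^(−0.17t)) = 7563: 1 + 17.105·e^(−0.17t) = 1.2257, so e^(−0.17t) = 0.0131948.
−0.17·t = ln(0.0131948) = -4.3279, so t = 4.3279/0.17 = 25.458.

25.5 years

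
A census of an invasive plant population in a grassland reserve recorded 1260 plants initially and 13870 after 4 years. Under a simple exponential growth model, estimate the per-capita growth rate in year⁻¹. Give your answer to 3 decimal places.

0.600 per year

From N(t) = N₀·e^(rt): e^(r·4) = 13870/1260 = 11.008.
r·4 = ln(11.008) = 2.3986, so r = 2.3986/4 = 0.59965.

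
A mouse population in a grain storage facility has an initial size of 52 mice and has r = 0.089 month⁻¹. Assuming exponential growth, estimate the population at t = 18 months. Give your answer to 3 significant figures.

258 mice

N(t) = N₀·e^(rt) = 52 × e^(0.089×18) = 52 × e^1.602.
e^1.602 ≈ 4.9629, so N ≈ 52 × 4.9629 = 258.073.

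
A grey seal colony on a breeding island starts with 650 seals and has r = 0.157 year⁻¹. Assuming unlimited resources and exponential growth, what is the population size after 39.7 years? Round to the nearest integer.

331000 seals

N(t) = N₀·e^(rt) = 650 × e^(0.157×39.7) = 650 × e^6.233.
e^6.233 ≈ 509.23, so N ≈ 650 × 509.23 = 331000.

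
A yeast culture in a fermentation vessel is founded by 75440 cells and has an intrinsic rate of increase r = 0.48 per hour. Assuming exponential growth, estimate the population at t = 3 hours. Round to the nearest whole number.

318409 cells

N(t) = N₀·e^(rt) = 75440 × e^(0.48×3) = 75440 × e^1.44.
e^1.44 ≈ 4.2207, so N ≈ 75440 × 4.2207 = 318409.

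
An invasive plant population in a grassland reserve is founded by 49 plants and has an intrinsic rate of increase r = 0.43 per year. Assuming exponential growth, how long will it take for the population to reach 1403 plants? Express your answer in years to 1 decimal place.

Set N₀·e^(rt) = 1403: e^(0.43·t) = 1403/49 = 28.633.
0.43·t = ln(28.633) = 3.3545, so t = 3.3545/0.43 = 7.8013.

7.8 years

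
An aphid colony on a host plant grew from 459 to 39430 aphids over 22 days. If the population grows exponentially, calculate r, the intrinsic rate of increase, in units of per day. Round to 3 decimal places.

From N(t) = N₀·e^(rt): e^(r·22) = 39430/459 = 85.904.
r·22 = ln(85.904) = 4.4532, so r = 4.4532/22 = 0.20242.

0.202 per day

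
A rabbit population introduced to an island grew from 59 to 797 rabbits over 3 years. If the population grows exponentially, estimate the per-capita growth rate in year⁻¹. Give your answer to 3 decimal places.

0.868 per year

From N(t) = N₀·e^(rt): e^(r·3) = 797/59 = 13.508.
r·3 = ln(13.508) = 2.6033, so r = 2.6033/3 = 0.86777.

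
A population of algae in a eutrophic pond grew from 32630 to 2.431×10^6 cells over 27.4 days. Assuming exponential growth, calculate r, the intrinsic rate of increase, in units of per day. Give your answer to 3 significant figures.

From N(t) = N₀·e^(rt): e^(r·27.4) = 2.431×10^6/32630 = 74.502.
r·27.4 = ln(74.502) = 4.3108, so r = 4.3108/27.4 = 0.15733.

0.157 per day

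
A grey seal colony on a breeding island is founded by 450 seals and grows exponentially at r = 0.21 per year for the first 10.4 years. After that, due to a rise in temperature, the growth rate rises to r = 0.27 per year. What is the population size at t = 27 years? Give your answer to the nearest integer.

353362 seals

Phase 1: N(10.4) = 450·e^(0.21×10.4) = 450·e^2.184 = 3996.79.
Phase 2 runs for 27 − 10.4 = 16.6 years at r = 0.27.
N(27) = 3996.79·e^(0.27×16.6) = 3996.79·e^4.482 = 353362.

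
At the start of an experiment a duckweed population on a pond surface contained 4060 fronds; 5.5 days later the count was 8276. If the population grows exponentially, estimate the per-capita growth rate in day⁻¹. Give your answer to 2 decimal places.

0.13 per day

From N(t) = N₀·e^(rt): e^(r·5.5) = 8276/4060 = 2.0384.
r·5.5 = ln(2.0384) = 0.71218, so r = 0.71218/5.5 = 0.12949.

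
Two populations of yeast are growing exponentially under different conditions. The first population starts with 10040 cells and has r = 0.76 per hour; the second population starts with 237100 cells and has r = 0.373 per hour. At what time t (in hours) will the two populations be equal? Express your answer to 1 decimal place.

8.2 hours

Set 10040·e^(0.76t) = 237100·e^(0.373t).
e^((0.76 − 0.373)t) = 237100/10040 → e^(0.387·t) = 23.616.
0.387·t = ln(23.616) = 3.1619, so t = 3.1619/0.387 = 8.1703.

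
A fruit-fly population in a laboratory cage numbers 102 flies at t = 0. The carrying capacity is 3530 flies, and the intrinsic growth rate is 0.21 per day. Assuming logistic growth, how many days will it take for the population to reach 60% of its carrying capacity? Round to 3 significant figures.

18.7 days

A = (K − N₀)/N₀ = (3530 − 102)/102 = 33.608.
Solve 3530/(1 + 33.608·e^(−0.21t)) = 2118: 1 + 33.608·e^(−0.21t) = 1.6667, so e^(−0.21t) = 0.0198366.
−0.21·t = ln(0.0198366) = -3.9202, so t = 3.9202/0.21 = 18.668.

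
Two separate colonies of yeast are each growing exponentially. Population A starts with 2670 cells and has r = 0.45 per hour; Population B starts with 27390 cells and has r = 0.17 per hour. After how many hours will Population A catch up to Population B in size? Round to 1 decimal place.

Set 2670·e^(0.45t) = 27390·e^(0.17t).
e^((0.45 − 0.17)t) = 27390/2670 → e^(0.28·t) = 10.258.
0.28·t = ln(10.258) = 2.3281, so t = 2.3281/0.28 = 8.3146.

8.3 hours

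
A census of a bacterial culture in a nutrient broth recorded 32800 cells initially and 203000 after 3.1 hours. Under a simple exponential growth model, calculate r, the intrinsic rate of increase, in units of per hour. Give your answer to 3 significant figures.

From N(t) = N₀·e^(rt): e^(r·3.1) = 203000/32800 = 6.189.
r·3.1 = ln(6.189) = 1.8228, so r = 1.8228/3.1 = 0.58799.

0.588 per hour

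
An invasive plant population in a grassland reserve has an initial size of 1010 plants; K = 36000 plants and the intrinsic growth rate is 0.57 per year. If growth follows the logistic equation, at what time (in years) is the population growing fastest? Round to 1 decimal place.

Logistic growth is fastest at N = K/2 = 18000.
A = (K − N₀)/N₀ = 34.644. Set K/(1 + A·e^(−rt)) = K/2 → A·e^(−rt) = 1.
e^(−0.57t) = 1/34.644 = 0.0288654, so t = ln(34.644)/0.57 = 3.5451/0.57 = 6.2195.

6.2 years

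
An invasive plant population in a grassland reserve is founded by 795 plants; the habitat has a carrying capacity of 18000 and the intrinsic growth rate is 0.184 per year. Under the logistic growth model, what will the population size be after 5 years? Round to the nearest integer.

1870 plants

A = (K − N₀)/N₀ = (18000 − 795)/795 = 21.642.
N(t) = K/(1 + A·e^(−rt)) = 18000/(1 + 21.642×e^(−0.184×5)).
e^(−0.92) = 0.39852; denominator = 1 + 21.642×0.39852 = 9.6246.
N = 18000/9.6246 = 1870.22.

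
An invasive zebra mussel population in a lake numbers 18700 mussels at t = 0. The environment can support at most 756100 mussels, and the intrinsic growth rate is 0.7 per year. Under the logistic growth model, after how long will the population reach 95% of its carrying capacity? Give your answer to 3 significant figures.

A = (K − N₀)/N₀ = (756100 − 18700)/18700 = 39.433.
Solve 756100/(1 + 39.433·e^(−0.7t)) = 718295: 1 + 39.433·e^(−0.7t) = 1.0526, so e^(−0.7t) = 0.0013347.
−0.7·t = ln(0.0013347) = -6.619, so t = 6.619/0.7 = 9.4558.

9.46 years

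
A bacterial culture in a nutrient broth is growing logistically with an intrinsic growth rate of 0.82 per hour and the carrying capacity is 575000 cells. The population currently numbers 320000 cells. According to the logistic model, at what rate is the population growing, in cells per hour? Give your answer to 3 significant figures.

116000 cells per hour

dN/dt = rN(1 − N/K) = 0.82 × 320000 × (1 − 320000/575000).
1 − 320000/575000 = 0.44348; dN/dt = 0.82 × 320000 × 0.44348 = 1.16369×10^5.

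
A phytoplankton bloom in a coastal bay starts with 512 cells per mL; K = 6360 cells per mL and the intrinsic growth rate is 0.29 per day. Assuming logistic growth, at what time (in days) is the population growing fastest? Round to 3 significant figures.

Logistic growth is fastest at N = K/2 = 3180.
A = (K − N₀)/N₀ = 11.422. Set K/(1 + A·e^(−rt)) = K/2 → A·e^(−rt) = 1.
e^(−0.29t) = 1/11.422 = 0.0875513, so t = ln(11.422)/0.29 = 2.4355/0.29 = 8.3984.

8.40 days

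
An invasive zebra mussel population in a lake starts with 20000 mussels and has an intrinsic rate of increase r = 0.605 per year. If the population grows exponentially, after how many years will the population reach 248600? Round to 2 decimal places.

4.17 years

Set N₀·e^(rt) = 248600: e^(0.605·t) = 248600/20000 = 12.43.
0.605·t = ln(12.43) = 2.5201, so t = 2.5201/0.605 = 4.1655.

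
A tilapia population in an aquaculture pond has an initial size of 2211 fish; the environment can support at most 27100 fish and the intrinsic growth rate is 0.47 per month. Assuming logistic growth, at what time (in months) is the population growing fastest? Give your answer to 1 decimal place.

Logistic growth is fastest at N = K/2 = 13550.
A = (K − N₀)/N₀ = 11.257. Set K/(1 + A·e^(−rt)) = K/2 → A·e^(−rt) = 1.
e^(−0.47t) = 1/11.257 = 0.0888344, so t = ln(11.257)/0.47 = 2.421/0.47 = 5.151.

5.2 months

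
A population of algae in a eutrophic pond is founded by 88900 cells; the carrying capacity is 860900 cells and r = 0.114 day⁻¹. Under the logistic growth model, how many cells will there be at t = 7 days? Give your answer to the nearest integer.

A = (K − N₀)/N₀ = (860900 − 88900)/88900 = 8.6839.
N(t) = K/(1 + A·e^(−rt)) = 860900/(1 + 8.6839×e^(−0.114×7)).
e^(−0.798) = 0.45023; denominator = 1 + 8.6839×0.45023 = 4.9097.
N = 860900/4.9097 = 175345.

175345 cells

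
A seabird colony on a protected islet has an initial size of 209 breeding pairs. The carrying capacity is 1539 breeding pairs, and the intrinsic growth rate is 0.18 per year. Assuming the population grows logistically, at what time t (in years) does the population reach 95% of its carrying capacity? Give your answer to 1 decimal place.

26.6 years

A = (K − N₀)/N₀ = (1539 − 209)/209 = 6.3636.
Solve 1539/(1 + 6.3636·e^(−0.18t)) = 1462.05: 1 + 6.3636·e^(−0.18t) = 1.0526, so e^(−0.18t) = 0.00827068.
−0.18·t = ln(0.00827068) = -4.795, so t = 4.795/0.18 = 26.639.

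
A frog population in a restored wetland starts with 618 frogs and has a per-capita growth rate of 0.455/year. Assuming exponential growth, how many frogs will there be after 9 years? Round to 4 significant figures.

N(t) = N₀·e^(rt) = 618 × e^(0.455×9) = 618 × e^4.095.
e^4.095 ≈ 60.039, so N ≈ 618 × 60.039 = 37104.3.

37100 frogs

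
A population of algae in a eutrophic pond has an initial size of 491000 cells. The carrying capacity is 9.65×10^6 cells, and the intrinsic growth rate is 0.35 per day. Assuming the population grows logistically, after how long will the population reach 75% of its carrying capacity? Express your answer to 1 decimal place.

11.5 days

A = (K − N₀)/N₀ = (9.65×10^6 − 491000)/491000 = 18.654.
Solve 9.65×10^6/(1 + 18.654·e^(−0.35t)) = 7.2375×10^6: 1 + 18.654·e^(−0.35t) = 1.3333, so e^(−0.35t) = 0.0178695.
−0.35·t = ln(0.0178695) = -4.0247, so t = 4.0247/0.35 = 11.499.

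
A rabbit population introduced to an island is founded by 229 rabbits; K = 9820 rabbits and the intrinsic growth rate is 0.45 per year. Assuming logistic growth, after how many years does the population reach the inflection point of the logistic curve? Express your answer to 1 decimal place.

Logistic growth is fastest at N = K/2 = 4910.
A = (K − N₀)/N₀ = 41.882. Set K/(1 + A·e^(−rt)) = K/2 → A·e^(−rt) = 1.
e^(−0.45t) = 1/41.882 = 0.0238766, so t = ln(41.882)/0.45 = 3.7349/0.45 = 8.2997.

8.3 years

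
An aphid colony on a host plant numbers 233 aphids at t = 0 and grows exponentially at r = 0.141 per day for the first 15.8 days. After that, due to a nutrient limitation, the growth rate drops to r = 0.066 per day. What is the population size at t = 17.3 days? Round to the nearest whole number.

2387 aphids

Phase 1: N(15.8) = 233·e^(0.141×15.8) = 233·e^2.228 = 2162.11.
Phase 2 runs for 17.3 − 15.8 = 1.5 days at r = 0.066.
N(17.3) = 2162.11·e^(0.066×1.5) = 2162.11·e^0.099 = 2387.11.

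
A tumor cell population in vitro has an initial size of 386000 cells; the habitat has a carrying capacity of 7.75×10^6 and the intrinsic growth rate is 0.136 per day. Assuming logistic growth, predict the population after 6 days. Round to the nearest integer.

A = (K − N₀)/N₀ = (7.75×10^6 − 386000)/386000 = 19.078.
N(t) = K/(1 + A·e^(−rt)) = 7.75×10^6/(1 + 19.078×e^(−0.136×6)).
e^(−0.816) = 0.4422; denominator = 1 + 19.078×0.4422 = 9.4361.
N = 7.75×10^6/9.4361 = 821313.

821313 cells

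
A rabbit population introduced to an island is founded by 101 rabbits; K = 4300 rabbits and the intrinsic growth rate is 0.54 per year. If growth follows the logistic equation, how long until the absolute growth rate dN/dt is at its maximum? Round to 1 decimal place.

6.9 years

Logistic growth is fastest at N = K/2 = 2150.
A = (K − N₀)/N₀ = 41.574. Set K/(1 + A·e^(−rt)) = K/2 → A·e^(−rt) = 1.
e^(−0.54t) = 1/41.574 = 0.0240533, so t = ln(41.574)/0.54 = 3.7275/0.54 = 6.9027.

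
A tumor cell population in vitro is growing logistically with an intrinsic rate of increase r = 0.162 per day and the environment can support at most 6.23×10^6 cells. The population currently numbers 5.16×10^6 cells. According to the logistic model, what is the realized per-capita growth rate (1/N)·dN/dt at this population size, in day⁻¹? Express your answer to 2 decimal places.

0.03 per day

(1/N)·dN/dt = r(1 − N/K) = 0.162 × (1 − 5.16×10^6/6.23×10^6).
= 0.162 × 0.17175 = 0.027823.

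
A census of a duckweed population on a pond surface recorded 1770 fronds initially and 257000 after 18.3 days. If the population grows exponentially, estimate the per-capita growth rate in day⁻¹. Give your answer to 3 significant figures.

0.272 per day

From N(t) = N₀·e^(rt): e^(r·18.3) = 257000/1770 = 145.2.
r·18.3 = ln(145.2) = 4.9781, so r = 4.9781/18.3 = 0.27203.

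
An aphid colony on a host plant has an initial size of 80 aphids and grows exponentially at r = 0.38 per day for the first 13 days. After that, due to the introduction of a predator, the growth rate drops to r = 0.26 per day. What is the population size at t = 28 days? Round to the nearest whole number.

552399 aphids

Phase 1: N(13) = 80·e^(0.38×13) = 80·e^4.94 = 11181.6.
Phase 2 runs for 28 − 13 = 15 days at r = 0.26.
N(28) = 11181.6·e^(0.26×15) = 11181.6·e^3.9 = 552399.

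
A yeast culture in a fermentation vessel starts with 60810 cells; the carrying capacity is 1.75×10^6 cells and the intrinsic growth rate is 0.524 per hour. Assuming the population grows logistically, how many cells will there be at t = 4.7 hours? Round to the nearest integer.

A = (K − N₀)/N₀ = (1.75×10^6 − 60810)/60810 = 27.778.
N(t) = K/(1 + A·e^(−rt)) = 1.75×10^6/(1 + 27.778×e^(−0.524×4.7)).
e^(−2.463) = 0.085196; denominator = 1 + 27.778×0.085196 = 3.3666.
N = 1.75×10^6/3.3666 = 519814.

519814 cells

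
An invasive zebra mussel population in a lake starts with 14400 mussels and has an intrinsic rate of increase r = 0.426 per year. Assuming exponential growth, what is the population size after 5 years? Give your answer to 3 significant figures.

121000 mussels

N(t) = N₀·e^(rt) = 14400 × e^(0.426×5) = 14400 × e^2.13.
e^2.13 ≈ 8.4149, so N ≈ 14400 × 8.4149 = 121174.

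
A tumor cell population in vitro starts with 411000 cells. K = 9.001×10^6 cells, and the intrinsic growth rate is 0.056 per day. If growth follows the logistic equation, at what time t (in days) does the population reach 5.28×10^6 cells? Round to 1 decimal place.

A = (K − N₀)/N₀ = (9.001×10^6 − 411000)/411000 = 20.9.
Solve 9.001×10^6/(1 + 20.9·e^(−0.056t)) = 5.28×10^6: 1 + 20.9·e^(−0.056t) = 1.7047, so e^(−0.056t) = 0.033719.
−0.056·t = ln(0.033719) = -3.3897, so t = 3.3897/0.056 = 60.53.

60.5 days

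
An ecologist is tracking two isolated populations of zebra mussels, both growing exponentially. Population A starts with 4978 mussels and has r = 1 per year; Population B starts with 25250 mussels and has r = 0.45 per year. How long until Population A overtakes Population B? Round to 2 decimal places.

2.95 years

Set 4978·e^(1t) = 25250·e^(0.45t).
e^((1 − 0.45)t) = 25250/4978 → e^(0.55·t) = 5.0723.
0.55·t = ln(5.0723) = 1.6238, so t = 1.6238/0.55 = 2.9524.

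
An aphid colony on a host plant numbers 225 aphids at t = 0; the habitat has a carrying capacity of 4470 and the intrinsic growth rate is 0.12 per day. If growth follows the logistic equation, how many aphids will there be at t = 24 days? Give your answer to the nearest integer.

2171 aphids

A = (K − N₀)/N₀ = (4470 − 225)/225 = 18.867.
N(t) = K/(1 + A·e^(−rt)) = 4470/(1 + 18.867×e^(−0.12×24)).
e^(−2.88) = 0.056135; denominator = 1 + 18.867×0.056135 = 2.0591.
N = 4470/2.0591 = 2170.88.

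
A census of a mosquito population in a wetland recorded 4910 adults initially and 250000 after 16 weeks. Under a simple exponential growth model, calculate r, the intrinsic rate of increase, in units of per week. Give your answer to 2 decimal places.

From N(t) = N₀·e^(rt): e^(r·16) = 250000/4910 = 50.916.
r·16 = ln(50.916) = 3.9302, so r = 3.9302/16 = 0.24564.

0.25 per week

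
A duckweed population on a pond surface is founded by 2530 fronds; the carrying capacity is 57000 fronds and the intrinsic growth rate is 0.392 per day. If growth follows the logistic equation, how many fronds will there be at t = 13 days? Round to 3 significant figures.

50400 fronds

A = (K − N₀)/N₀ = (57000 − 2530)/2530 = 21.53.
N(t) = K/(1 + A·e^(−rt)) = 57000/(1 + 21.53×e^(−0.392×13)).
e^(−5.096) = 0.0061212; denominator = 1 + 21.53×0.0061212 = 1.1318.
N = 57000/1.1318 = 50362.8.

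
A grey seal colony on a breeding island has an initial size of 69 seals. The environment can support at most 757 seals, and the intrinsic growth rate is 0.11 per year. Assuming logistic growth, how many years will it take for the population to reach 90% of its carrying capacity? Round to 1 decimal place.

A = (K − N₀)/N₀ = (757 − 69)/69 = 9.971.
Solve 757/(1 + 9.971·e^(−0.11t)) = 681.3: 1 + 9.971·e^(−0.11t) = 1.1111, so e^(−0.11t) = 0.0111434.
−0.11·t = ln(0.0111434) = -4.4969, so t = 4.4969/0.11 = 40.881.

40.9 years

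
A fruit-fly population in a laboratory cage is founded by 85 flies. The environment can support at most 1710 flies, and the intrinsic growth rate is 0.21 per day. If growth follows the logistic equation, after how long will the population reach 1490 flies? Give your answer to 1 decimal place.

23.2 days

A = (K − N₀)/N₀ = (1710 − 85)/85 = 19.118.
Solve 1710/(1 + 19.118·e^(−0.21t)) = 1490: 1 + 19.118·e^(−0.21t) = 1.1477, so e^(−0.21t) = 0.00772328.
−0.21·t = ln(0.00772328) = -4.8635, so t = 4.8635/0.21 = 23.16.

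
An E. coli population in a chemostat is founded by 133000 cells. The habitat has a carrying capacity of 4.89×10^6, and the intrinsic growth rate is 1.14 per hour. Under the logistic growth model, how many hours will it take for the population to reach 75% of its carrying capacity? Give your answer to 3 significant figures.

4.10 hours

A = (K − N₀)/N₀ = (4.89×10^6 − 133000)/133000 = 35.767.
Solve 4.89×10^6/(1 + 35.767·e^(−1.14t)) = 3.6675×10^6: 1 + 35.767·e^(−1.14t) = 1.3333, so e^(−1.14t) = 0.0093196.
−1.14·t = ln(0.0093196) = -4.6756, so t = 4.6756/1.14 = 4.1014.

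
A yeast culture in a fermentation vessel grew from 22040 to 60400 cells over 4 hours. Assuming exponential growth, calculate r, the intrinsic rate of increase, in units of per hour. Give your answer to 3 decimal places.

From N(t) = N₀·e^(rt): e^(r·4) = 60400/22040 = 2.7405.
r·4 = ln(2.7405) = 1.0081, so r = 1.0081/4 = 0.25203.

0.252 per hour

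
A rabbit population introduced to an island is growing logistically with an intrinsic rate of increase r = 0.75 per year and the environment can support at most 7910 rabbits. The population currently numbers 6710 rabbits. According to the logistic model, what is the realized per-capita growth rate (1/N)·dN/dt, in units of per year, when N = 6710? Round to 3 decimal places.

0.114 per year

(1/N)·dN/dt = r(1 − N/K) = 0.75 × (1 − 6710/7910).
= 0.75 × 0.15171 = 0.11378.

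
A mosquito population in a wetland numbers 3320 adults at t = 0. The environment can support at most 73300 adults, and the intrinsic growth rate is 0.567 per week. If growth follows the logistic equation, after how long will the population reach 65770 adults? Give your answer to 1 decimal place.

A = (K − N₀)/N₀ = (73300 − 3320)/3320 = 21.078.
Solve 73300/(1 + 21.078·e^(−0.567t)) = 65770: 1 + 21.078·e^(−0.567t) = 1.1145, so e^(−0.567t) = 0.00543164.
−0.567·t = ln(0.00543164) = -5.2155, so t = 5.2155/0.567 = 9.1984.

9.2 weeks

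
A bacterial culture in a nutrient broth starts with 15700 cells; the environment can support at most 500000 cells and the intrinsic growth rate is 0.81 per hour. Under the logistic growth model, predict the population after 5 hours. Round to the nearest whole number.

325218 cells

A = (K − N₀)/N₀ = (500000 − 15700)/15700 = 30.847.
N(t) = K/(1 + A·e^(−rt)) = 500000/(1 + 30.847×e^(−0.81×5)).
e^(−4.05) = 0.017422; denominator = 1 + 30.847×0.017422 = 1.5374.
N = 500000/1.5374 = 325218.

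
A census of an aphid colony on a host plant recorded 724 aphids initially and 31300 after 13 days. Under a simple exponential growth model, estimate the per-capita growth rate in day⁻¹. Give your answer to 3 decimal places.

0.290 per day

From N(t) = N₀·e^(rt): e^(r·13) = 31300/724 = 43.232.
r·13 = ln(43.232) = 3.7666, so r = 3.7666/13 = 0.28974.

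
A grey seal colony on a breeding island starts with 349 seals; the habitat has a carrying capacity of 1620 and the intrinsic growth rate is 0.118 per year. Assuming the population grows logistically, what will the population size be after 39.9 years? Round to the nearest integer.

A = (K − N₀)/N₀ = (1620 − 349)/349 = 3.6418.
N(t) = K/(1 + A·e^(−rt)) = 1620/(1 + 3.6418×e^(−0.118×39.9)).
e^(−4.708) = 0.009021; denominator = 1 + 3.6418×0.009021 = 1.0329.
N = 1620/1.0329 = 1568.47.

1568 seals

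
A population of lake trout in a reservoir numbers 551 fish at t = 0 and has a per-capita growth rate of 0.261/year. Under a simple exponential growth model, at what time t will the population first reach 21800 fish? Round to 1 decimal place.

Set N₀·e^(rt) = 21800: e^(0.261·t) = 21800/551 = 39.564.
0.261·t = ln(39.564) = 3.6779, so t = 3.6779/0.261 = 14.092.

14.1 years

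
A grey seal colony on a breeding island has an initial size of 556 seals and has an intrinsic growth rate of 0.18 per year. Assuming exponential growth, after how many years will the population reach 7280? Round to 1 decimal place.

Set N₀·e^(rt) = 7280: e^(0.18·t) = 7280/556 = 13.094.
0.18·t = ln(13.094) = 2.5721, so t = 2.5721/0.18 = 14.29.

14.3 years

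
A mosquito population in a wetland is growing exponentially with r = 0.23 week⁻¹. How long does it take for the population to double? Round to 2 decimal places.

3.01 weeks

Doubling time t_d = ln(2)/r = 0.6931/0.23 = 3.0137.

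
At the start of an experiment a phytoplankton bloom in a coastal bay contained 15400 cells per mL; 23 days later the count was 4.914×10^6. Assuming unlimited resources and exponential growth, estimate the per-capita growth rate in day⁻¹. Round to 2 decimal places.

From N(t) = N₀·e^(rt): e^(r·23) = 4.914×10^6/15400 = 319.09.
r·23 = ln(319.09) = 5.7655, so r = 5.7655/23 = 0.25067.

0.25 per day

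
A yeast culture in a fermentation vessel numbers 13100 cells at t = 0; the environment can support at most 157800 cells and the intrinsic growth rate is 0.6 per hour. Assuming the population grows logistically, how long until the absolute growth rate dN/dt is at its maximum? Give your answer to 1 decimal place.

Logistic growth is fastest at N = K/2 = 78900.
A = (K − N₀)/N₀ = 11.046. Set K/(1 + A·e^(−rt)) = K/2 → A·e^(−rt) = 1.
e^(−0.6t) = 1/11.046 = 0.0905321, so t = ln(11.046)/0.6 = 2.4021/0.6 = 4.0034.

4.0 hours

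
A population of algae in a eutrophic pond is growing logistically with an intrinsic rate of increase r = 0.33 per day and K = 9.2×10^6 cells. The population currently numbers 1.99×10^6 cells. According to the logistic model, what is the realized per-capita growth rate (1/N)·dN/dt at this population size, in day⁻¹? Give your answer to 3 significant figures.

(1/N)·dN/dt = r(1 − N/K) = 0.33 × (1 − 1.99×10^6/9.2×10^6).
= 0.33 × 0.7837 = 0.25862.

0.259 per day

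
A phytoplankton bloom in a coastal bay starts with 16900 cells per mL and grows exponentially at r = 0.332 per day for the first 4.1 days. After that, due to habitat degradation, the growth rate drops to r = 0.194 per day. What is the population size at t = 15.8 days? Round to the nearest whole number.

Phase 1: N(4.1) = 16900·e^(0.332×4.1) = 16900·e^1.361 = 65924.7.
Phase 2 runs for 15.8 − 4.1 = 11.7 days at r = 0.194.
N(15.8) = 65924.7·e^(0.194×11.7) = 65924.7·e^2.27 = 637984.

637984 cells per mL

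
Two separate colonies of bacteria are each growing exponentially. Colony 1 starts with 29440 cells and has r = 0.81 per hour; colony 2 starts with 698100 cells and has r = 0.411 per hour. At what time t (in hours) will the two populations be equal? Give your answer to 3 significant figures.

Set 29440·e^(0.81t) = 698100·e^(0.411t).
e^((0.81 − 0.411)t) = 698100/29440 → e^(0.399·t) = 23.713.
0.399·t = ln(23.713) = 3.166, so t = 3.166/0.399 = 7.9349.

7.93 hours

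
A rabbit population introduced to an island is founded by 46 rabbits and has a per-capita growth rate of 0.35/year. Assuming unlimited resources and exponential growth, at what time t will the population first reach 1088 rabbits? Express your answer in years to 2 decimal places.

9.04 years

Set N₀·e^(rt) = 1088: e^(0.35·t) = 1088/46 = 23.652.
0.35·t = ln(23.652) = 3.1635, so t = 3.1635/0.35 = 9.0384.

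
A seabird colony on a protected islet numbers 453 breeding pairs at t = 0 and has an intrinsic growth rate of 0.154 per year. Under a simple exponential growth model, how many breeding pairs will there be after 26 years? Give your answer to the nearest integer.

N(t) = N₀·e^(rt) = 453 × e^(0.154×26) = 453 × e^4.004.
e^4.004 ≈ 54.817, so N ≈ 453 × 54.817 = 24832.1.

24832 breeding pairs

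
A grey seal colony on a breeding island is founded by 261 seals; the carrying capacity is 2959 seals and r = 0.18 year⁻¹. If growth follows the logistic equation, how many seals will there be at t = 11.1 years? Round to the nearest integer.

A = (K − N₀)/N₀ = (2959 − 261)/261 = 10.337.
N(t) = K/(1 + A·e^(−rt)) = 2959/(1 + 10.337×e^(−0.18×11.1)).
e^(−1.998) = 0.13561; denominator = 1 + 10.337×0.13561 = 2.4018.
N = 2959/2.4018 = 1232.

1232 seals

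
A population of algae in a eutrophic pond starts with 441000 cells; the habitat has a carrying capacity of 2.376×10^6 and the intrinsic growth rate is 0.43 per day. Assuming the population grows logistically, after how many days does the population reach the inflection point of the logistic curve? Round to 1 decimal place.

Logistic growth is fastest at N = K/2 = 1.188×10^6.
A = (K − N₀)/N₀ = 4.3878. Set K/(1 + A·e^(−rt)) = K/2 → A·e^(−rt) = 1.
e^(−0.43t) = 1/4.3878 = 0.227907, so t = ln(4.3878)/0.43 = 1.4788/0.43 = 3.4391.

3.4 days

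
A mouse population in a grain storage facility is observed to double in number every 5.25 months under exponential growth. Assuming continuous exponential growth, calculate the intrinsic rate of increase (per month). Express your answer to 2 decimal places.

0.13 per month

r = ln(2)/t_d = 0.6931/5.25 = 0.13203.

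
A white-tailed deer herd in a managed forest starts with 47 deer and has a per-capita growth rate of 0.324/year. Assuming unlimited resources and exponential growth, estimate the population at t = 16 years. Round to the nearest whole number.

N(t) = N₀·e^(rt) = 47 × e^(0.324×16) = 47 × e^5.184.
e^5.184 ≈ 178.39, so N ≈ 47 × 178.39 = 8384.56.

8385 deer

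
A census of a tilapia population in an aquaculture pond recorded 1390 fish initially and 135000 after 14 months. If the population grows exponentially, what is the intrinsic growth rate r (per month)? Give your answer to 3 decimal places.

0.327 per month

From N(t) = N₀·e^(rt): e^(r·14) = 135000/1390 = 97.122.
r·14 = ln(97.122) = 4.576, so r = 4.576/14 = 0.32686.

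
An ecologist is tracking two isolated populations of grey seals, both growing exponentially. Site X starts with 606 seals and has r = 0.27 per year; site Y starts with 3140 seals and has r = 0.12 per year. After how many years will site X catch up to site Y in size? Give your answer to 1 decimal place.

11.0 years

Set 606·e^(0.27t) = 3140·e^(0.12t).
e^((0.27 − 0.12)t) = 3140/606 → e^(0.15·t) = 5.1815.
0.15·t = ln(5.1815) = 1.6451, so t = 1.6451/0.15 = 10.967.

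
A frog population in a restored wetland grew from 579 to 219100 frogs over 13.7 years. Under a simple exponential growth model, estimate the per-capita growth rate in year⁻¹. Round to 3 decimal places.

0.433 per year

From N(t) = N₀·e^(rt): e^(r·13.7) = 219100/579 = 378.41.
r·13.7 = ln(378.41) = 5.936, so r = 5.936/13.7 = 0.43328.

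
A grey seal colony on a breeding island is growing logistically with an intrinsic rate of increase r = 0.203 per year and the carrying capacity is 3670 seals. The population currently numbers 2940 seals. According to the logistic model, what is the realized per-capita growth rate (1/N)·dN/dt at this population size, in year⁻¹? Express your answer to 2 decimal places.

0.04 per year

(1/N)·dN/dt = r(1 − N/K) = 0.203 × (1 − 2940/3670).
= 0.203 × 0.19891 = 0.040379.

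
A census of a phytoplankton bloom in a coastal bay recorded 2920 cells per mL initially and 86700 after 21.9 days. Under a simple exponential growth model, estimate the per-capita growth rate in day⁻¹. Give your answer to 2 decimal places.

From N(t) = N₀·e^(rt): e^(r·21.9) = 86700/2920 = 29.692.
r·21.9 = ln(29.692) = 3.3909, so r = 3.3909/21.9 = 0.15483.

0.15 per day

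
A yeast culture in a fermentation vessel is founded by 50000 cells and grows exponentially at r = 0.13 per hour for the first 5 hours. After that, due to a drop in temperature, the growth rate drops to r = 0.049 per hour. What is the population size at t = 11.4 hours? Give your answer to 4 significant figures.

Phase 1: N(5) = 50000·e^(0.13×5) = 50000·e^0.65 = 95777.
Phase 2 runs for 11.4 − 5 = 6.4 hours at r = 0.049.
N(11.4) = 95777·e^(0.049×6.4) = 95777·e^0.3136 = 131056.

131100 cells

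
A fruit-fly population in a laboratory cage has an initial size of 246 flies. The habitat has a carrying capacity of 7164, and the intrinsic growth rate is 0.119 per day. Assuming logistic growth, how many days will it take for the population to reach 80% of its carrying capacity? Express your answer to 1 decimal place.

A = (K − N₀)/N₀ = (7164 − 246)/246 = 28.122.
Solve 7164/(1 + 28.122·e^(−0.119t)) = 5731.2: 1 + 28.122·e^(−0.119t) = 1.25, so e^(−0.119t) = 0.00888985.
−0.119·t = ln(0.00888985) = -4.7228, so t = 4.7228/0.119 = 39.688.

39.7 days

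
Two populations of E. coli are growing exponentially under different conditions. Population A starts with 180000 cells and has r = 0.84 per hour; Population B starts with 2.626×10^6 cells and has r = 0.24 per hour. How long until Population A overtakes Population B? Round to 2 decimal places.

Set 180000·e^(0.84t) = 2.626×10^6·e^(0.24t).
e^((0.84 − 0.24)t) = 2.626×10^6/180000 → e^(0.6·t) = 14.589.
0.6·t = ln(14.589) = 2.6803, so t = 2.6803/0.6 = 4.4671.

4.47 hours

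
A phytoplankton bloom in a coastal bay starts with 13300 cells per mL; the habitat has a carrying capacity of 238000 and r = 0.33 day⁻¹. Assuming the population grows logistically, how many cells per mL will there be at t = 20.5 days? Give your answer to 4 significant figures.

233500 cells per mL

A = (K − N₀)/N₀ = (238000 − 13300)/13300 = 16.895.
N(t) = K/(1 + A·e^(−rt)) = 238000/(1 + 16.895×e^(−0.33×20.5)).
e^(−6.765) = 0.0011534; denominator = 1 + 16.895×0.0011534 = 1.0195.
N = 238000/1.0195 = 233451.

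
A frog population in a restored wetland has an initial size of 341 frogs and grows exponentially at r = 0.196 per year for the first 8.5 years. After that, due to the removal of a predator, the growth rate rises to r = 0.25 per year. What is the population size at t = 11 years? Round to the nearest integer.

Phase 1: N(8.5) = 341·e^(0.196×8.5) = 341·e^1.666 = 1804.22.
Phase 2 runs for 11 − 8.5 = 2.5 years at r = 0.25.
N(11) = 1804.22·e^(0.25×2.5) = 1804.22·e^0.625 = 3370.72.

3371 frogs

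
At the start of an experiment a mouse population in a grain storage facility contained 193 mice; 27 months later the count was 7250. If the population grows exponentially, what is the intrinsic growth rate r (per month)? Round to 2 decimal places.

0.13 per month

From N(t) = N₀·e^(rt): e^(r·27) = 7250/193 = 37.565.
r·27 = ln(37.565) = 3.6261, so r = 3.6261/27 = 0.1343.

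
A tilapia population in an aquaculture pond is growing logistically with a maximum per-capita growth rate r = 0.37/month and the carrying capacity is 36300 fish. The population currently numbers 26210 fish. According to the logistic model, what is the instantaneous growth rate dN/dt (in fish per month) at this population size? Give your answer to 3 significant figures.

2700 fish per month

dN/dt = rN(1 − N/K) = 0.37 × 26210 × (1 − 26210/36300).
1 − 26210/36300 = 0.27796; dN/dt = 0.37 × 26210 × 0.27796 = 2695.6.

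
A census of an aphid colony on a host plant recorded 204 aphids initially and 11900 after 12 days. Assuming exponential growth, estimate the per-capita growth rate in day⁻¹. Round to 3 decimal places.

From N(t) = N₀·e^(rt): e^(r·12) = 11900/204 = 58.333.
r·12 = ln(58.333) = 4.0662, so r = 4.0662/12 = 0.33885.

0.339 per day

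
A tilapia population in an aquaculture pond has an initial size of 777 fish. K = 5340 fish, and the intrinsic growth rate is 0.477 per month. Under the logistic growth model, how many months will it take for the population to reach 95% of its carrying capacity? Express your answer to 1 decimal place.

A = (K − N₀)/N₀ = (5340 − 777)/777 = 5.8726.
Solve 5340/(1 + 5.8726·e^(−0.477t)) = 5073: 1 + 5.8726·e^(−0.477t) = 1.0526, so e^(−0.477t) = 0.00896225.
−0.477·t = ln(0.00896225) = -4.7147, so t = 4.7147/0.477 = 9.8841.

9.9 months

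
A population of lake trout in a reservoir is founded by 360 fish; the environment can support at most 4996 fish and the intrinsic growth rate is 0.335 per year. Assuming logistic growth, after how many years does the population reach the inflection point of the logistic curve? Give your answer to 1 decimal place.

7.6 years

Logistic growth is fastest at N = K/2 = 2498.
A = (K − N₀)/N₀ = 12.878. Set K/(1 + A·e^(−rt)) = K/2 → A·e^(−rt) = 1.
e^(−0.335t) = 1/12.878 = 0.0776531, so t = ln(12.878)/0.335 = 2.5555/0.335 = 7.6284.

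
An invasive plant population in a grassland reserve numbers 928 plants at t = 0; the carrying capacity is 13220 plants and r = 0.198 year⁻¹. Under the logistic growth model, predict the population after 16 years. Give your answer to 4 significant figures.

A = (K − N₀)/N₀ = (13220 − 928)/928 = 13.246.
N(t) = K/(1 + A·e^(−rt)) = 13220/(1 + 13.246×e^(−0.198×16)).
e^(−3.168) = 0.042088; denominator = 1 + 13.246×0.042088 = 1.5575.
N = 13220/1.5575 = 8488.07.

8488 plants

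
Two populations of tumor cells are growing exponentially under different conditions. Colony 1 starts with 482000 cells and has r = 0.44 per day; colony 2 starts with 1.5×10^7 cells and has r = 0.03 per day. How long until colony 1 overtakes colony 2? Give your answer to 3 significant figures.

8.39 days

Set 482000·e^(0.44t) = 1.5×10^7·e^(0.03t).
e^((0.44 − 0.03)t) = 1.5×10^7/482000 → e^(0.41·t) = 31.12.
0.41·t = ln(31.12) = 3.4379, so t = 3.4379/0.41 = 8.385.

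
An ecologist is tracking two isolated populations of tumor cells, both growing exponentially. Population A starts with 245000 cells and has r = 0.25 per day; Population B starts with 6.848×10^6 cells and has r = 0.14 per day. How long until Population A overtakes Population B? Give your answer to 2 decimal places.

30.28 days

Set 245000·e^(0.25t) = 6.848×10^6·e^(0.14t).
e^((0.25 − 0.14)t) = 6.848×10^6/245000 → e^(0.11·t) = 27.951.
0.11·t = ln(27.951) = 3.3305, so t = 3.3305/0.11 = 30.277.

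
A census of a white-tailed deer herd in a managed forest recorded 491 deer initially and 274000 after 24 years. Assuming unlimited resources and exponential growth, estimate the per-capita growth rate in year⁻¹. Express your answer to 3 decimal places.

From N(t) = N₀·e^(rt): e^(r·24) = 274000/491 = 558.04.
r·24 = ln(558.04) = 6.3244, so r = 6.3244/24 = 0.26352.

0.264 per year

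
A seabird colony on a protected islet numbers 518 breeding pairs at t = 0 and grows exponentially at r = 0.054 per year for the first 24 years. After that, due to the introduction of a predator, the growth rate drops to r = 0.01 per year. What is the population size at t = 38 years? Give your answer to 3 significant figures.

2180 breeding pairs

Phase 1: N(24) = 518·e^(0.054×24) = 518·e^1.296 = 1893.11.
Phase 2 runs for 38 − 24 = 14 years at r = 0.01.
N(38) = 1893.11·e^(0.01×14) = 1893.11·e^0.14 = 2177.59.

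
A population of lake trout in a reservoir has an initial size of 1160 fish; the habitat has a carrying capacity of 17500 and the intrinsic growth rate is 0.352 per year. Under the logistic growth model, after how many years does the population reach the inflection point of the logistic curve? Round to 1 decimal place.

7.5 years

Logistic growth is fastest at N = K/2 = 8750.
A = (K − N₀)/N₀ = 14.086. Set K/(1 + A·e^(−rt)) = K/2 → A·e^(−rt) = 1.
e^(−0.352t) = 1/14.086 = 0.0709914, so t = ln(14.086)/0.352 = 2.6452/0.352 = 7.5148.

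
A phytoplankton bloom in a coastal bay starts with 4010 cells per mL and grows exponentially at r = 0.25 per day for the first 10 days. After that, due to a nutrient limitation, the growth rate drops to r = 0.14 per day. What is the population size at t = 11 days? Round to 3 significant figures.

Phase 1: N(10) = 4010·e^(0.25×10) = 4010·e^2.5 = 48851.8.
Phase 2 runs for 11 − 10 = 1 days at r = 0.14.
N(11) = 48851.8·e^(0.14×1) = 48851.8·e^0.14 = 56192.9.

56200 cells per mL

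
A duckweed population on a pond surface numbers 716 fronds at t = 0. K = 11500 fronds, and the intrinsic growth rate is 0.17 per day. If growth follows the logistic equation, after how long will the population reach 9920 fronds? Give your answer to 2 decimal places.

26.76 days

A = (K − N₀)/N₀ = (11500 − 716)/716 = 15.061.
Solve 11500/(1 + 15.061·e^(−0.17t)) = 9920: 1 + 15.061·e^(−0.17t) = 1.1593, so e^(−0.17t) = 0.010575.
−0.17·t = ln(0.010575) = -4.5493, so t = 4.5493/0.17 = 26.76.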